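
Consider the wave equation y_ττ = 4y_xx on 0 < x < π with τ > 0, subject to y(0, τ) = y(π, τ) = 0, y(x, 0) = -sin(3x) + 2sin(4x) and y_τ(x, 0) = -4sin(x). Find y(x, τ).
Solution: Using separation of variables y = X(x)T(τ):
Eigenfunctions: sin(nx), n = 1, 2, 3, ...
General solution: y(x, τ) = Σ [A_n cos(2n τ) + B_n sin(2n τ)] sin(nx)
From y(x,0) = -sin(3x) + 2sin(4x): A_3=-1, A_4=2. From y_τ(x,0) = -4sin(x), using y_τ(x,0) = Σ ω_n B_n sin(nx) with ω_n = 2n: B_1 = (-4)/2 = -2.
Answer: y(x, τ) = -2sin(x)sin(2τ) - sin(3x)cos(6τ) + 2sin(4x)cos(8τ)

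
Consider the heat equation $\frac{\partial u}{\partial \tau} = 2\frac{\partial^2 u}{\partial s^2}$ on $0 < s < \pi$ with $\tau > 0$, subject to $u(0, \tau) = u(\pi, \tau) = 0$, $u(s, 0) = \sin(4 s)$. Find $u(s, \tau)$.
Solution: Using separation of variables $u = X(s)T(\tau)$:
Eigenfunctions: $\sin(ns)$, $n = 1, 2, 3, \ldots$
General solution: $u(s, \tau) = \sum c_n \sin(ns) e^{-2n^2 \tau}$
Matching $u(s,0) = \sin(4 s)$ term by term: $c_4=1$.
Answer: $u(s, \tau) = e^{-32 \tau} \sin(4 s)$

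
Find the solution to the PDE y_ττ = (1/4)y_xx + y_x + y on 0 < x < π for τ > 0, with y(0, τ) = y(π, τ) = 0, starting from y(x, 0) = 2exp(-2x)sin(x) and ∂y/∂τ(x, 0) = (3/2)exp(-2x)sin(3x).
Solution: Substitute y = exp(-2x)u.
Then y_x = exp(-2x)(u_x - 2u), y_xx = exp(-2x)(u_xx - 4u_x + 4u), y_ττ = exp(-2x)u_ττ; substituting and dividing by exp(-2x), the lower-order terms cancel: u_ττ = (1/4)u_xx (standard wave equation).
Data for u: u(x,0) = exp(2x)y(x,0) = 2sin(x); u_τ(x,0) = exp(2x)y_τ(x,0) = (3/2)sin(3x). The boundary conditions carry over: u(0,τ) = u(π,τ) = 0.
Separating variables: u = Σ [A_n cos(ω_n τ) + B_n sin(ω_n τ)] sin(nx), ω_n = n/2. From ICs (B_n = velocity coefficient / ω_n): A_1=2, B_3=1.
So u(x,τ) = 2sin(x)cos(τ/2) + sin(3x)sin(3τ/2), and y(x,τ) = exp(-2x)u(x,τ).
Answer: y(x, τ) = 2exp(-2x)sin(x)cos(τ/2) + exp(-2x)sin(3x)sin(3τ/2)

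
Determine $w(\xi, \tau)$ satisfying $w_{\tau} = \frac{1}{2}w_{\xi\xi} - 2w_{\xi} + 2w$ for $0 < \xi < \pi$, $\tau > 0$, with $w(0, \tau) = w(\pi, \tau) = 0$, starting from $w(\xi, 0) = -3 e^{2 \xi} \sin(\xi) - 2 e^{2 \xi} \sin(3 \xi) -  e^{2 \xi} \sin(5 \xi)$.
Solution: Substitute $w = e^{2\xi}u$, i.e. $u = e^{-2\xi}w$.
By the product rule, $w_{\xi} = e^{2\xi}(u_{\xi} + 2u)$, $w_{\xi\xi} = e^{2\xi}(u_{\xi\xi} + 4u_{\xi} + 4u)$, $w_{\tau} = e^{2\xi}u_{\tau}$.
Substituting into the PDE and dividing by $e^{2\xi}$: $u_{\tau} = \frac{1}{2}(u_{\xi\xi} + 4u_{\xi} + 4u) - 2(u_{\xi} + 2u) + 2u$.
The lower-order terms cancel, leaving the standard heat equation $u_{\tau} = \frac{1}{2}u_{\xi\xi}$.
Initial data for $u$: $u(\xi,0) = e^{-2\xi}w(\xi,0) = -3 \sin(\xi) - 2 \sin(3 \xi) - \sin(5 \xi)$. The boundary conditions carry over: $u(0,\tau) = u(\pi,\tau) = 0$.
Solve for $u$:
  Using separation of variables $u = X(\xi)T(\tau)$:
  Eigenfunctions: $\sin(n\xi)$, $n = 1, 2, 3, \ldots$
  General solution: $u(\xi, \tau) = \sum c_n \sin(n\xi) e^{-n^2 \tau/2}$
  Matching $u(\xi,0) = -3 \sin(\xi) - 2 \sin(3 \xi) - \sin(5 \xi)$ term by term: $c_1=-3, c_3=-2, c_5=-1$.
Hence $u(\xi,\tau) = -3 e^{-\tau/2} \sin(\xi) - 2 e^{-9 \tau/2} \sin(3 \xi) - e^{-25 \tau/2} \sin(5 \xi)$.
Transform back: $w(\xi,\tau) = e^{2\xi}u(\xi,\tau)$.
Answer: $w(\xi, \tau) = -3 e^{-\tau/2} e^{2 \xi} \sin(\xi) - 2 e^{-9 \tau/2} e^{2 \xi} \sin(3 \xi) -  e^{-25 \tau/2} e^{2 \xi} \sin(5 \xi)$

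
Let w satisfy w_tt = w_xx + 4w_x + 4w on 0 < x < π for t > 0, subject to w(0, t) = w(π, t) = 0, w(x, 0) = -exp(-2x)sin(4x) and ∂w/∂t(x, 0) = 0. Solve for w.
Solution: Substitute w = exp(-2x)u.
Then w_x = exp(-2x)(u_x - 2u), w_xx = exp(-2x)(u_xx - 4u_x + 4u), w_tt = exp(-2x)u_tt; substituting and dividing by exp(-2x), the lower-order terms cancel: u_tt = u_xx (standard wave equation).
Data for u: u(x,0) = exp(2x)w(x,0) = -sin(4x); u_t(x,0) = exp(2x)w_t(x,0) = 0. The boundary conditions carry over: u(0,t) = u(π,t) = 0.
Separating variables: u = Σ [A_n cos(ω_n t) + B_n sin(ω_n t)] sin(nx), ω_n = n. From ICs: A_4=-1.
So u(x,t) = -sin(4x)cos(4t), and w(x,t) = exp(-2x)u(x,t).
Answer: w(x, t) = -exp(-2x)sin(4x)cos(4t)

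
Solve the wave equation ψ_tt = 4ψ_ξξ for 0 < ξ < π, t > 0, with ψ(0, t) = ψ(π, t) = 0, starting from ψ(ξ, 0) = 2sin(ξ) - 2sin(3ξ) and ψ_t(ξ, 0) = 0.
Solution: Using separation of variables ψ = X(ξ)T(t):
Eigenfunctions: sin(nξ), n = 1, 2, 3, ...
General solution: ψ(ξ, t) = Σ [A_n cos(2n t) + B_n sin(2n t)] sin(nξ)
From ψ(ξ,0) = 2sin(ξ) - 2sin(3ξ): A_1=2, A_3=-2. From ψ_t(ξ,0) = 0: all B_n = 0.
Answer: ψ(ξ, t) = 2sin(ξ)cos(2t) - 2sin(3ξ)cos(6t)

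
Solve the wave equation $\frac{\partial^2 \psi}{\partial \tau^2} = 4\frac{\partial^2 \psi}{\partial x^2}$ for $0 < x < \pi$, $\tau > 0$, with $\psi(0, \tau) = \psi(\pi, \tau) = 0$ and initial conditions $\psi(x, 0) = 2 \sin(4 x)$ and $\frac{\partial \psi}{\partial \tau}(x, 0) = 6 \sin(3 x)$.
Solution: Separating variables: $\psi = \sum [A_n \cos(\omega_n \tau) + B_n \sin(\omega_n \tau)] \sin(nx)$, $\omega_n = 2n$. From ICs ($B_n$ = velocity coefficient / $\omega_n$): $A_4=2, B_3=1$.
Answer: $\psi(x, \tau) = \sin(6 \tau) \sin(3 x) + 2 \sin(4 x) \cos(8 \tau)$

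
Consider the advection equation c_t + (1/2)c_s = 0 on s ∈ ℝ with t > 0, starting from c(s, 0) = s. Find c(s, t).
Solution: By method of characteristics (waves move right with speed 1/2):
Along characteristics s - (1/2)t = const, c is constant, so c(s,t) = f(s - (1/2)t) with f = c(·, 0).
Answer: c(s, t) = s - (1/2)t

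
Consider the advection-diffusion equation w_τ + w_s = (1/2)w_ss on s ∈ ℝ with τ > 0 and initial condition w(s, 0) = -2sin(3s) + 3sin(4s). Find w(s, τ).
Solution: Moving frame: η = s - τ, σ = τ, w = u(η,σ), so w_τ = u_σ - u_η and w_ss = u_ηη.
Hence w_τ + w_s = u_σ and the PDE becomes the heat equation u_σ = (1/2)u_ηη on η ∈ ℝ.
Initial data: u(η,0) = w(η,0) = -2sin(3η) + 3sin(4η). Each mode sin(nη) decays as exp(-n²σ/2) on ℝ, so u(η,σ) = Σ c_n exp(-n²σ/2) sin(nη) with c_3=-2, c_4=3: u(η,σ) = 3exp(-8σ)sin(4η) - 2exp(-9σ/2)sin(3η).
Substituting back: w(s,τ) = u(s - τ, τ).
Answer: w(s, τ) = 3exp(-8τ)sin(4s - 4τ) - 2exp(-9τ/2)sin(3s - 3τ)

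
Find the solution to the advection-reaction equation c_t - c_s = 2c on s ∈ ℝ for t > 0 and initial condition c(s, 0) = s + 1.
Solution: Substitute c = exp(2t)u, i.e. u = exp(-2t)c.
By the product rule, c_t = exp(2t)(u_t + 2u), c_s = exp(2t)u_s.
Substituting into the PDE and dividing by exp(2t): u_t + 2u - u_s = 2u.
The lower-order terms cancel, leaving the standard advection equation u_t - u_s = 0.
Initial data for u: u(s,0) = c(s,0) = s + 1.
Solve for u:
  By method of characteristics (waves move left with speed 1):
  Along characteristics s + t = const, u is constant, so u(s,t) = f(s + t) with f = u(·, 0).
Hence u(s,t) = s + t + 1.
Transform back: c(s,t) = exp(2t)u(s,t).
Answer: c(s, t) = sexp(2t) + texp(2t) + exp(2t)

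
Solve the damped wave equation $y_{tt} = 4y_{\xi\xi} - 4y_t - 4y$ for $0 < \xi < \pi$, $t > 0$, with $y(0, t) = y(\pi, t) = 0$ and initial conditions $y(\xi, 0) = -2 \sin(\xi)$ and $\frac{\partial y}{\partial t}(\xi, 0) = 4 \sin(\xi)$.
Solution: Substitute $y = e^{-2t}u$, i.e. $u = e^{2t}y$.
By the product rule, $y_t = e^{-2t}(u_t - 2u)$, $y_{tt} = e^{-2t}(u_{tt} - 4u_t + 4u)$, $y_{\xi\xi} = e^{-2t}u_{\xi\xi}$.
Substituting into the PDE and dividing by $e^{-2t}$: $u_{tt} - 4u_t + 4u = 4u_{\xi\xi} - 4(u_t - 2u) - 4u$.
The lower-order terms cancel, leaving the standard wave equation $u_{tt} = 4u_{\xi\xi}$.
Initial data for $u$: $u(\xi,0) = y(\xi,0) = -2 \sin(\xi)$; $u_t(\xi,0) = y_t(\xi,0) + 2y(\xi,0) = 0$. The boundary conditions carry over: $u(0,t) = u(\pi,t) = 0$.
Solve for $u$:
  Using separation of variables $u = X(\xi)T(t)$:
  Eigenfunctions: $\sin(n\xi)$, $n = 1, 2, 3, \ldots$
  General solution: $u(\xi, t) = \sum [A_n \cos(2n t) + B_n \sin(2n t)] \sin(n\xi)$
  From $u(\xi,0) = -2 \sin(\xi)$: $A_1=-2$. From $u_t(\xi,0) = 0$: all $B_n = 0$.
Hence $u(\xi,t) = -2 \sin(\xi) \cos(2 t)$.
Transform back: $y(\xi,t) = e^{-2t}u(\xi,t)$.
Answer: $y(\xi, t) = -2 e^{-2 t} \sin(\xi) \cos(2 t)$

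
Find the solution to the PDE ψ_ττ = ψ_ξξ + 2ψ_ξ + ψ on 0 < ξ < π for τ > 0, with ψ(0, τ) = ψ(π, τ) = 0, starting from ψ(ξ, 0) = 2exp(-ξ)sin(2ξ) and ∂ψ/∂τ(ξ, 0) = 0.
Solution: Substitute ψ = exp(-ξ)u, i.e. u = exp(ξ)ψ.
By the product rule, ψ_ξ = exp(-ξ)(u_ξ - u), ψ_ξξ = exp(-ξ)(u_ξξ - 2u_ξ + u), ψ_ττ = exp(-ξ)u_ττ.
Substituting into the PDE and dividing by exp(-ξ): u_ττ = (u_ξξ - 2u_ξ + u) + 2(u_ξ - u) + u.
The lower-order terms cancel, leaving the standard wave equation u_ττ = u_ξξ.
Initial data for u: u(ξ,0) = exp(ξ)ψ(ξ,0) = 2sin(2ξ); u_τ(ξ,0) = exp(ξ)ψ_τ(ξ,0) = 0. The boundary conditions carry over: u(0,τ) = u(π,τ) = 0.
Solve for u:
  Using separation of variables u = X(ξ)T(τ):
  Eigenfunctions: sin(nξ), n = 1, 2, 3, ...
  General solution: u(ξ, τ) = Σ [A_n cos(n τ) + B_n sin(n τ)] sin(nξ)
  From u(ξ,0) = 2sin(2ξ): A_2=2. From u_τ(ξ,0) = 0: all B_n = 0.
Hence u(ξ,τ) = 2sin(2ξ)cos(2τ).
Transform back: ψ(ξ,τ) = exp(-ξ)u(ξ,τ).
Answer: ψ(ξ, τ) = 2exp(-ξ)sin(2ξ)cos(2τ)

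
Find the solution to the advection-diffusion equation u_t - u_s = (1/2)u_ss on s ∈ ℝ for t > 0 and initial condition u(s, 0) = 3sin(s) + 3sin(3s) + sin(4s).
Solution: Moving frame: η = s + t, σ = t, u = w(η,σ), so u_t = w_σ + w_η and u_ss = w_ηη.
Hence u_t - u_s = w_σ and the PDE becomes the heat equation w_σ = (1/2)w_ηη on η ∈ ℝ.
Initial data: w(η,0) = u(η,0) = 3sin(η) + 3sin(3η) + sin(4η). Each mode sin(nη) decays as exp(-n²σ/2) on ℝ, so w(η,σ) = Σ c_n exp(-n²σ/2) sin(nη) with c_1=3, c_3=3, c_4=1: w(η,σ) = exp(-8σ)sin(4η) + 3exp(-σ/2)sin(η) + 3exp(-9σ/2)sin(3η).
Substituting back: u(s,t) = w(s + t, t).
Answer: u(s, t) = exp(-8t)sin(4s + 4t) + 3exp(-t/2)sin(s + t) + 3exp(-9t/2)sin(3s + 3t)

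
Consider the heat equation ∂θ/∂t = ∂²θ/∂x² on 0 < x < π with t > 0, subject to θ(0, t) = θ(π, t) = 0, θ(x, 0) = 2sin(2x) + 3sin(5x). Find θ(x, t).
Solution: Using separation of variables θ = X(x)G(t):
Eigenfunctions: sin(nx), n = 1, 2, 3, ...
General solution: θ(x, t) = Σ c_n sin(nx) exp(-n² t)
Matching θ(x,0) = 2sin(2x) + 3sin(5x) term by term: c_2=2, c_5=3.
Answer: θ(x, t) = 2exp(-4t)sin(2x) + 3exp(-25t)sin(5x)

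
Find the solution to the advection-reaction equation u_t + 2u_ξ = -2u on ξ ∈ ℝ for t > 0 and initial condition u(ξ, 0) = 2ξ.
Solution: Substitute u = exp(-2t)w.
Then u_t = exp(-2t)(w_t - 2w), u_ξ = exp(-2t)w_ξ; substituting and dividing by exp(-2t), the lower-order terms cancel: w_t + 2w_ξ = 0 (standard advection equation).
Data for w: w(ξ,0) = u(ξ,0) = 2ξ.
By characteristics (dξ/dt = 2), w(ξ,t) = f(ξ - 2t) with f = w(·, 0).
So w(ξ,t) = -4t + 2ξ, and u(ξ,t) = exp(-2t)w(ξ,t).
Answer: u(ξ, t) = -4texp(-2t) + 2ξexp(-2t)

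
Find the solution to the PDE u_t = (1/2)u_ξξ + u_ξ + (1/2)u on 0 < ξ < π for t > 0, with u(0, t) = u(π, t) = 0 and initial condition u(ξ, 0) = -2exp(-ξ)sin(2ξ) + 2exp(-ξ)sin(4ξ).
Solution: Substitute u = exp(-ξ)w, i.e. w = exp(ξ)u.
By the product rule, u_ξ = exp(-ξ)(w_ξ - w), u_ξξ = exp(-ξ)(w_ξξ - 2w_ξ + w), u_t = exp(-ξ)w_t.
Substituting into the PDE and dividing by exp(-ξ): w_t = (1/2)(w_ξξ - 2w_ξ + w) + (w_ξ - w) + (1/2)w.
The lower-order terms cancel, leaving the standard heat equation w_t = (1/2)w_ξξ.
Initial data for w: w(ξ,0) = exp(ξ)u(ξ,0) = -2sin(2ξ) + 2sin(4ξ). The boundary conditions carry over: w(0,t) = w(π,t) = 0.
Solve for w:
  Using separation of variables w = X(ξ)T(t):
  Eigenfunctions: sin(nξ), n = 1, 2, 3, ...
  General solution: w(ξ, t) = Σ c_n sin(nξ) exp(-n² t/2)
  Matching w(ξ,0) = -2sin(2ξ) + 2sin(4ξ) term by term: c_2=-2, c_4=2.
Hence w(ξ,t) = -2exp(-2t)sin(2ξ) + 2exp(-8t)sin(4ξ).
Transform back: u(ξ,t) = exp(-ξ)w(ξ,t).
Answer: u(ξ, t) = -2exp(-2t)exp(-ξ)sin(2ξ) + 2exp(-8t)exp(-ξ)sin(4ξ)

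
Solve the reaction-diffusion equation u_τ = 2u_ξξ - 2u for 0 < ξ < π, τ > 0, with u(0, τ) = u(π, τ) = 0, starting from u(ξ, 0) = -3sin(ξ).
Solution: Substitute u = exp(-2τ)w.
Then u_τ = exp(-2τ)(w_τ - 2w), u_ξξ = exp(-2τ)w_ξξ; substituting and dividing by exp(-2τ), the lower-order terms cancel: w_τ = 2w_ξξ (standard heat equation).
Data for w: w(ξ,0) = u(ξ,0) = -3sin(ξ). The boundary conditions carry over: w(0,τ) = w(π,τ) = 0.
Separating variables: w = Σ c_n exp(-2n²τ) sin(nξ). From w(ξ,0) = -3sin(ξ): c_1=-3.
So w(ξ,τ) = -3exp(-2τ)sin(ξ), and u(ξ,τ) = exp(-2τ)w(ξ,τ).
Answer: u(ξ, τ) = -3exp(-4τ)sin(ξ)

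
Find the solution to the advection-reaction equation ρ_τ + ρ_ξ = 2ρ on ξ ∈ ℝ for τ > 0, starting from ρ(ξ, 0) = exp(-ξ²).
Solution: Substitute ρ = exp(2τ)u, i.e. u = exp(-2τ)ρ.
By the product rule, ρ_τ = exp(2τ)(u_τ + 2u), ρ_ξ = exp(2τ)u_ξ.
Substituting into the PDE and dividing by exp(2τ): u_τ + 2u + u_ξ = 2u.
The lower-order terms cancel, leaving the standard advection equation u_τ + u_ξ = 0.
Initial data for u: u(ξ,0) = ρ(ξ,0) = exp(-ξ²).
Solve for u:
  By method of characteristics (waves move right with speed 1):
  Along characteristics ξ - τ = const, u is constant, so u(ξ,τ) = f(ξ - τ) with f = u(·, 0).
Hence u(ξ,τ) = exp(-(ξ - τ)²).
Transform back: ρ(ξ,τ) = exp(2τ)u(ξ,τ).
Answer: ρ(ξ, τ) = exp(2τ)exp(-(ξ - τ)²)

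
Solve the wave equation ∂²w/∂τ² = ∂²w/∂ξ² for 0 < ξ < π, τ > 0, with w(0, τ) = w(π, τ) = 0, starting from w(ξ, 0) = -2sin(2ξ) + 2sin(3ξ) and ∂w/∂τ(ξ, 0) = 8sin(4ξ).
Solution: Separating variables: w = Σ [A_n cos(ω_n τ) + B_n sin(ω_n τ)] sin(nξ), ω_n = n. From ICs (B_n = velocity coefficient / ω_n): A_2=-2, A_3=2, B_4=2.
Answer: w(ξ, τ) = -2sin(2ξ)cos(2τ) + 2sin(3ξ)cos(3τ) + 2sin(4ξ)sin(4τ)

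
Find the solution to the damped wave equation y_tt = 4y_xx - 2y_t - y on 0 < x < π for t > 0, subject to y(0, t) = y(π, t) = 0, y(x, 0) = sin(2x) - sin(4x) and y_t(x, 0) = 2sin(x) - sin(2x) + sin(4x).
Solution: Substitute y = exp(-t)u, i.e. u = exp(t)y.
By the product rule, y_t = exp(-t)(u_t - u), y_tt = exp(-t)(u_tt - 2u_t + u), y_xx = exp(-t)u_xx.
Substituting into the PDE and dividing by exp(-t): u_tt - 2u_t + u = 4u_xx - 2(u_t - u) - u.
The lower-order terms cancel, leaving the standard wave equation u_tt = 4u_xx.
Initial data for u: u(x,0) = y(x,0) = sin(2x) - sin(4x); u_t(x,0) = y_t(x,0) + y(x,0) = 2sin(x). The boundary conditions carry over: u(0,t) = u(π,t) = 0.
Solve for u:
  Using separation of variables u = X(x)T(t):
  Eigenfunctions: sin(nx), n = 1, 2, 3, ...
  General solution: u(x, t) = Σ [A_n cos(2n t) + B_n sin(2n t)] sin(nx)
  From u(x,0) = sin(2x) - sin(4x): A_2=1, A_4=-1. From u_t(x,0) = 2sin(x), using u_t(x,0) = Σ ω_n B_n sin(nx) with ω_n = 2n: B_1 = 2/2 = 1.
Hence u(x,t) = sin(2t)sin(x) + sin(2x)cos(4t) - sin(4x)cos(8t).
Transform back: y(x,t) = exp(-t)u(x,t).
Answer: y(x, t) = exp(-t)sin(2t)sin(x) + exp(-t)sin(2x)cos(4t) - exp(-t)sin(4x)cos(8t)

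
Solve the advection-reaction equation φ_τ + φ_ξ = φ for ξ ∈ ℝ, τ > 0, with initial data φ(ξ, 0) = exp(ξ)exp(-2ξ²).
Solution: Substitute φ = exp(ξ)u.
Then φ_ξ = exp(ξ)(u_ξ + u), φ_τ = exp(ξ)u_τ; substituting and dividing by exp(ξ), the lower-order terms cancel: u_τ + u_ξ = 0 (standard advection equation).
Data for u: u(ξ,0) = exp(-ξ)φ(ξ,0) = exp(-2ξ²).
By characteristics (dξ/dτ = 1), u(ξ,τ) = f(ξ - τ) with f = u(·, 0).
So u(ξ,τ) = exp(-2(ξ - τ)²), and φ(ξ,τ) = exp(ξ)u(ξ,τ).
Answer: φ(ξ, τ) = exp(ξ)exp(-2(ξ - τ)²)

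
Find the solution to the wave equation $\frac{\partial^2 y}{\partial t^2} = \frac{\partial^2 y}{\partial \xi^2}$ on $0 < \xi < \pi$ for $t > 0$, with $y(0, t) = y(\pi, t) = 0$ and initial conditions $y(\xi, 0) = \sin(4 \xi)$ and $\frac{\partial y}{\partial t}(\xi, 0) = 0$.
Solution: Using separation of variables $y = X(\xi)T(t)$:
Eigenfunctions: $\sin(n\xi)$, $n = 1, 2, 3, \ldots$
General solution: $y(\xi, t) = \sum [A_n \cos(n t) + B_n \sin(n t)] \sin(n\xi)$
From $y(\xi,0) = \sin(4 \xi)$: $A_4=1$. From $y_t(\xi,0) = 0$: all $B_n = 0$.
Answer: $y(\xi, t) = \sin(4 \xi) \cos(4 t)$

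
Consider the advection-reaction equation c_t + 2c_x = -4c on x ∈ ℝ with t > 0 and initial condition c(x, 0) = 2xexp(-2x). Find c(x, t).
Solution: Substitute c = exp(-2x)u, i.e. u = exp(2x)c.
By the product rule, c_x = exp(-2x)(u_x - 2u), c_t = exp(-2x)u_t.
Substituting into the PDE and dividing by exp(-2x): u_t + 2(u_x - 2u) = -4u.
The lower-order terms cancel, leaving the standard advection equation u_t + 2u_x = 0.
Initial data for u: u(x,0) = exp(2x)c(x,0) = 2x.
Solve for u:
  By method of characteristics (waves move right with speed 2):
  Along characteristics x - 2t = const, u is constant, so u(x,t) = f(x - 2t) with f = u(·, 0).
Hence u(x,t) = -4t + 2x.
Transform back: c(x,t) = exp(-2x)u(x,t).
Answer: c(x, t) = -4texp(-2x) + 2xexp(-2x)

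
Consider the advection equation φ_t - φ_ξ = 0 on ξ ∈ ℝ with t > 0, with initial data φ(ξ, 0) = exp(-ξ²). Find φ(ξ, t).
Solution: By method of characteristics (waves move left with speed 1):
Along characteristics ξ + t = const, φ is constant, so φ(ξ,t) = f(ξ + t) with f = φ(·, 0).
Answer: φ(ξ, t) = exp(-(t + ξ)²)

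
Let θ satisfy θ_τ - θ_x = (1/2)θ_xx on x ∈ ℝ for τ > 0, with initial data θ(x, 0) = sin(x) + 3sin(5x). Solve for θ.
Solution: Change to a moving frame: let η = x + τ, σ = τ and write θ(x,τ) = u(η,σ).
By the chain rule θ_τ = u_σ + u_η, θ_x = u_η, θ_xx = u_ηη.
Then θ_τ - θ_x = u_σ: the advection term cancels and the PDE becomes the heat equation u_σ = (1/2)u_ηη on η ∈ ℝ.
Initial data: u(η,0) = θ(η,0) = sin(η) + 3sin(5η).
On η ∈ ℝ each mode satisfies (sin(nη))″ = -n² sin(nη), so exp(-n²σ/2) sin(nη) solves the heat equation; by superposition u(η,σ) = Σ c_n exp(-n²σ/2) sin(nη).
Reading off the coefficients: c_1=1, c_5=3, so u(η,σ) = exp(-σ/2)sin(η) + 3exp(-25σ/2)sin(5η).
Substituting back η = x + τ, σ = τ: θ(x,τ) = u(x + τ, τ).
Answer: θ(x, τ) = exp(-τ/2)sin(x + τ) + 3exp(-25τ/2)sin(5x + 5τ)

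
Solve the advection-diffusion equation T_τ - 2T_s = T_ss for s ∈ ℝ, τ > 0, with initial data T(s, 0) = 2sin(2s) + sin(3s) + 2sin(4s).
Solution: Change to a moving frame: let η = s + 2τ, σ = τ and write T(s,τ) = u(η,σ).
By the chain rule T_τ = u_σ + 2u_η, T_s = u_η, T_ss = u_ηη.
Then T_τ - 2T_s = u_σ: the advection term cancels and the PDE becomes the heat equation u_σ = u_ηη on η ∈ ℝ.
Initial data: u(η,0) = T(η,0) = 2sin(2η) + sin(3η) + 2sin(4η).
On η ∈ ℝ each mode satisfies (sin(nη))″ = -n² sin(nη), so exp(-n²σ) sin(nη) solves the heat equation; by superposition u(η,σ) = Σ c_n exp(-n²σ) sin(nη).
Reading off the coefficients: c_2=2, c_3=1, c_4=2, so u(η,σ) = 2exp(-4σ)sin(2η) + exp(-9σ)sin(3η) + 2exp(-16σ)sin(4η).
Substituting back η = s + 2τ, σ = τ: T(s,τ) = u(s + 2τ, τ).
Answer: T(s, τ) = 2exp(-4τ)sin(2s + 4τ) + exp(-9τ)sin(3s + 6τ) + 2exp(-16τ)sin(4s + 8τ)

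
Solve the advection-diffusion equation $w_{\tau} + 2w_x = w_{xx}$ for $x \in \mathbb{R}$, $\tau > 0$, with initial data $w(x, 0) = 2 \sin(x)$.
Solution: Change to a moving frame: let $\eta = x - 2\tau$, $\sigma = \tau$ and write $w(x,\tau) = u(\eta,\sigma)$.
By the chain rule $w_{\tau} = u_{\sigma} - 2u_{\eta}$, $w_x = u_{\eta}$, $w_{xx} = u_{\eta\eta}$.
Then $w_{\tau} + 2w_x = u_{\sigma}$: the advection term cancels and the PDE becomes the heat equation $u_{\sigma} = u_{\eta\eta}$ on $\eta \in \mathbb{R}$.
Initial data: $u(\eta,0) = w(\eta,0) = 2 \sin(\eta)$.
On $\eta \in \mathbb{R}$ each mode satisfies $(\sin(n\eta))'' = -n^2 \sin(n\eta)$, so $e^{-n^2\sigma} \sin(n\eta)$ solves the heat equation; by superposition $u(\eta,\sigma) = \sum c_n e^{-n^2\sigma} \sin(n\eta)$.
Reading off the coefficients: $c_1=2$, so $u(\eta,\sigma) = 2 e^{-\sigma} \sin(\eta)$.
Substituting back $\eta = x - 2\tau$, $\sigma = \tau$: $w(x,\tau) = u(x - 2\tau, \tau)$.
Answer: $w(x, \tau) = -2 e^{-\tau} \sin(2 \tau - x)$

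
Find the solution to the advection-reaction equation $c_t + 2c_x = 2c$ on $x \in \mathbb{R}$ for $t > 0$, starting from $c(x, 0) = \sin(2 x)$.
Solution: Substitute $c = e^{2t}u$, i.e. $u = e^{-2t}c$.
By the product rule, $c_t = e^{2t}(u_t + 2u)$, $c_x = e^{2t}u_x$.
Substituting into the PDE and dividing by $e^{2t}$: $u_t + 2u + 2u_x = 2u$.
The lower-order terms cancel, leaving the standard advection equation $u_t + 2u_x = 0$.
Initial data for $u$: $u(x,0) = c(x,0) = \sin(2 x)$.
Solve for $u$:
  By method of characteristics (waves move right with speed 2):
  Along characteristics $x - 2t =$ const, $u$ is constant, so $u(x,t) = f(x - 2t)$ with $f = u( \cdot , 0)$.
Hence $u(x,t) = - \sin(4 t - 2 x)$.
Transform back: $c(x,t) = e^{2t}u(x,t)$.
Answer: $c(x, t) = - e^{2 t} \sin(4 t - 2 x)$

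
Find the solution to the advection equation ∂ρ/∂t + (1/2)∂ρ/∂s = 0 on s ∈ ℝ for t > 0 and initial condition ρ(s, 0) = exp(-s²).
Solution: By characteristics (ds/dt = 1/2), ρ(s,t) = f(s - (1/2)t) with f = ρ(·, 0).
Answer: ρ(s, t) = exp(-(s - t/2)²)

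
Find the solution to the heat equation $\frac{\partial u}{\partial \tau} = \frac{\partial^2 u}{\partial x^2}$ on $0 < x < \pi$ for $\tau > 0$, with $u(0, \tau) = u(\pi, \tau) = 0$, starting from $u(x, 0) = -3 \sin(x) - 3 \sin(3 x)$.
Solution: Using separation of variables $u = X(x)T(\tau)$:
Eigenfunctions: $\sin(nx)$, $n = 1, 2, 3, \ldots$
General solution: $u(x, \tau) = \sum c_n \sin(nx) e^{-n^2 \tau}$
Matching $u(x,0) = -3 \sin(x) - 3 \sin(3 x)$ term by term: $c_1=-3, c_3=-3$.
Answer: $u(x, \tau) = -3 e^{-\tau} \sin(x) - 3 e^{-9 \tau} \sin(3 x)$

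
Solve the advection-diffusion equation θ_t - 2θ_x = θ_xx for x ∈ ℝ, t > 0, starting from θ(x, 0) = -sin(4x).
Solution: Change to a moving frame: let η = x + 2t, σ = t and write θ(x,t) = u(η,σ).
By the chain rule θ_t = u_σ + 2u_η, θ_x = u_η, θ_xx = u_ηη.
Then θ_t - 2θ_x = u_σ: the advection term cancels and the PDE becomes the heat equation u_σ = u_ηη on η ∈ ℝ.
Initial data: u(η,0) = θ(η,0) = -sin(4η).
On η ∈ ℝ each mode satisfies (sin(nη))″ = -n² sin(nη), so exp(-n²σ) sin(nη) solves the heat equation; by superposition u(η,σ) = Σ c_n exp(-n²σ) sin(nη).
Reading off the coefficients: c_4=-1, so u(η,σ) = -exp(-16σ)sin(4η).
Substituting back η = x + 2t, σ = t: θ(x,t) = u(x + 2t, t).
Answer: θ(x, t) = -exp(-16t)sin(8t + 4x)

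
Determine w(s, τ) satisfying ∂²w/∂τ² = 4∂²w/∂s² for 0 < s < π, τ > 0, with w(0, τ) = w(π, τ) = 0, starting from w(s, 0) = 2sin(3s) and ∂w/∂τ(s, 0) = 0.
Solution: Using separation of variables w = X(s)T(τ):
Eigenfunctions: sin(ns), n = 1, 2, 3, ...
General solution: w(s, τ) = Σ [A_n cos(2n τ) + B_n sin(2n τ)] sin(ns)
From w(s,0) = 2sin(3s): A_3=2. From w_τ(s,0) = 0: all B_n = 0.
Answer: w(s, τ) = 2sin(3s)cos(6τ)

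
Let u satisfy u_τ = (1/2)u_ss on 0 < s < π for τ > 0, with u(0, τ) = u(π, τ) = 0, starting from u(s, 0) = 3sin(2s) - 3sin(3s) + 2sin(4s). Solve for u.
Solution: Separating variables: u = Σ c_n exp(-n²τ/2) sin(ns). From u(s,0) = 3sin(2s) - 3sin(3s) + 2sin(4s): c_2=3, c_3=-3, c_4=2.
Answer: u(s, τ) = 3exp(-2τ)sin(2s) + 2exp(-8τ)sin(4s) - 3exp(-9τ/2)sin(3s)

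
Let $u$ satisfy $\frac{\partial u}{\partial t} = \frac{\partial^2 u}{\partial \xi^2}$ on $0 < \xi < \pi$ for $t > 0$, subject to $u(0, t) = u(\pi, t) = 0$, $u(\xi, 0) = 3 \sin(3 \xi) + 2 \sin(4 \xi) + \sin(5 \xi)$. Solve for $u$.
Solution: Separating variables: $u = \sum c_n e^{-n^2t} \sin(n\xi)$. From $u(\xi,0) = 3 \sin(3 \xi) + 2 \sin(4 \xi) + \sin(5 \xi)$: $c_3=3, c_4=2, c_5=1$.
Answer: $u(\xi, t) = 3 e^{-9 t} \sin(3 \xi) + 2 e^{-16 t} \sin(4 \xi) + e^{-25 t} \sin(5 \xi)$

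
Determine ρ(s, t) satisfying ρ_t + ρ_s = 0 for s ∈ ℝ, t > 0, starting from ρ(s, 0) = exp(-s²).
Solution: By method of characteristics (waves move right with speed 1):
Along characteristics s - t = const, ρ is constant, so ρ(s,t) = f(s - t) with f = ρ(·, 0).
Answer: ρ(s, t) = exp(-(s - t)²)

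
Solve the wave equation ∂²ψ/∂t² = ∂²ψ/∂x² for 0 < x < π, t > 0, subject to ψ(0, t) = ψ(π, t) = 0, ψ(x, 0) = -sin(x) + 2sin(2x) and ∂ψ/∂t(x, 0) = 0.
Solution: Using separation of variables ψ = X(x)T(t):
Eigenfunctions: sin(nx), n = 1, 2, 3, ...
General solution: ψ(x, t) = Σ [A_n cos(n t) + B_n sin(n t)] sin(nx)
From ψ(x,0) = -sin(x) + 2sin(2x): A_1=-1, A_2=2. From ψ_t(x,0) = 0: all B_n = 0.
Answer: ψ(x, t) = -sin(x)cos(t) + 2sin(2x)cos(2t)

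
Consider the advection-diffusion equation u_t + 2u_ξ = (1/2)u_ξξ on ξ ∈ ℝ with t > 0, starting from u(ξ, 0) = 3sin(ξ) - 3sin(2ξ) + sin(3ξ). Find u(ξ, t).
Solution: Change to a moving frame: let η = ξ - 2t, σ = t and write u(ξ,t) = w(η,σ).
By the chain rule u_t = w_σ - 2w_η, u_ξ = w_η, u_ξξ = w_ηη.
Then u_t + 2u_ξ = w_σ: the advection term cancels and the PDE becomes the heat equation w_σ = (1/2)w_ηη on η ∈ ℝ.
Initial data: w(η,0) = u(η,0) = 3sin(η) - 3sin(2η) + sin(3η).
On η ∈ ℝ each mode satisfies (sin(nη))″ = -n² sin(nη), so exp(-n²σ/2) sin(nη) solves the heat equation; by superposition w(η,σ) = Σ c_n exp(-n²σ/2) sin(nη).
Reading off the coefficients: c_1=3, c_2=-3, c_3=1, so w(η,σ) = -3exp(-2σ)sin(2η) + 3exp(-σ/2)sin(η) + exp(-9σ/2)sin(3η).
Substituting back η = ξ - 2t, σ = t: u(ξ,t) = w(ξ - 2t, t).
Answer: u(ξ, t) = 3exp(-2t)sin(4t - 2ξ) - 3exp(-t/2)sin(2t - ξ) - exp(-9t/2)sin(6t - 3ξ)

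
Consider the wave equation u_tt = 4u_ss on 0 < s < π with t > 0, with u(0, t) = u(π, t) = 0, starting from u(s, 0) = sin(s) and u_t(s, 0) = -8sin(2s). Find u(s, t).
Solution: Using separation of variables u = X(s)T(t):
Eigenfunctions: sin(ns), n = 1, 2, 3, ...
General solution: u(s, t) = Σ [A_n cos(2n t) + B_n sin(2n t)] sin(ns)
From u(s,0) = sin(s): A_1=1. From u_t(s,0) = -8sin(2s), using u_t(s,0) = Σ ω_n B_n sin(ns) with ω_n = 2n: B_2 = (-8)/4 = -2.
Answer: u(s, t) = sin(s)cos(2t) - 2sin(2s)sin(4t)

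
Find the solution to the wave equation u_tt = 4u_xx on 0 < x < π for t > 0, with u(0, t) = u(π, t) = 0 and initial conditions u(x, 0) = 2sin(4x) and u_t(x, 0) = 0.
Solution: Separating variables: u = Σ [A_n cos(ω_n t) + B_n sin(ω_n t)] sin(nx), ω_n = 2n. From ICs: A_4=2.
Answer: u(x, t) = 2sin(4x)cos(8t)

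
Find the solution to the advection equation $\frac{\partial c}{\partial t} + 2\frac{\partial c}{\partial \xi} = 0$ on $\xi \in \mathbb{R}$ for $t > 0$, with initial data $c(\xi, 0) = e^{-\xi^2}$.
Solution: By method of characteristics (waves move right with speed 2):
Along characteristics $\xi - 2t =$ const, $c$ is constant, so $c(\xi,t) = f(\xi - 2t)$ with $f = c( \cdot , 0)$.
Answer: $c(\xi, t) = e^{-(\xi - 2 t)^2}$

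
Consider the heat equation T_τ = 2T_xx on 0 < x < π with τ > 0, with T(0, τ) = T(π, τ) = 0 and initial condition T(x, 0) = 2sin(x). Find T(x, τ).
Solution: Using separation of variables T = X(x)G(τ):
Eigenfunctions: sin(nx), n = 1, 2, 3, ...
General solution: T(x, τ) = Σ c_n sin(nx) exp(-2n² τ)
Matching T(x,0) = 2sin(x) term by term: c_1=2.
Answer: T(x, τ) = 2exp(-2τ)sin(x)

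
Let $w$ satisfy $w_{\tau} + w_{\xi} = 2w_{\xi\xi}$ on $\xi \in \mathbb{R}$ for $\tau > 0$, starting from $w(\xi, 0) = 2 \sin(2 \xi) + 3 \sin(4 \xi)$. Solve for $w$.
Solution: Change to a moving frame: let $\eta = \xi - \tau$, $\sigma = \tau$ and write $w(\xi,\tau) = u(\eta,\sigma)$.
By the chain rule $w_{\tau} = u_{\sigma} - u_{\eta}$, $w_{\xi} = u_{\eta}$, $w_{\xi\xi} = u_{\eta\eta}$.
Then $w_{\tau} + w_{\xi} = u_{\sigma}$: the advection term cancels and the PDE becomes the heat equation $u_{\sigma} = 2u_{\eta\eta}$ on $\eta \in \mathbb{R}$.
Initial data: $u(\eta,0) = w(\eta,0) = 2 \sin(2 \eta) + 3 \sin(4 \eta)$.
On $\eta \in \mathbb{R}$ each mode satisfies $(\sin(n\eta))'' = -n^2 \sin(n\eta)$, so $e^{-2n^2\sigma} \sin(n\eta)$ solves the heat equation; by superposition $u(\eta,\sigma) = \sum c_n e^{-2n^2\sigma} \sin(n\eta)$.
Reading off the coefficients: $c_2=2, c_4=3$, so $u(\eta,\sigma) = 2 e^{-8 \sigma} \sin(2 \eta) + 3 e^{-32 \sigma} \sin(4 \eta)$.
Substituting back $\eta = \xi - \tau$, $\sigma = \tau$: $w(\xi,\tau) = u(\xi - \tau, \tau)$.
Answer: $w(\xi, \tau) = -2 e^{-8 \tau} \sin(2 \tau - 2 \xi) - 3 e^{-32 \tau} \sin(4 \tau - 4 \xi)$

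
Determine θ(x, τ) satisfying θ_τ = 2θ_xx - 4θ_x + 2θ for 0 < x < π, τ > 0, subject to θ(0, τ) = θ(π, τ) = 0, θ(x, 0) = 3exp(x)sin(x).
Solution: Substitute θ = exp(x)u, i.e. u = exp(-x)θ.
By the product rule, θ_x = exp(x)(u_x + u), θ_xx = exp(x)(u_xx + 2u_x + u), θ_τ = exp(x)u_τ.
Substituting into the PDE and dividing by exp(x): u_τ = 2(u_xx + 2u_x + u) - 4(u_x + u) + 2u.
The lower-order terms cancel, leaving the standard heat equation u_τ = 2u_xx.
Initial data for u: u(x,0) = exp(-x)θ(x,0) = 3sin(x). The boundary conditions carry over: u(0,τ) = u(π,τ) = 0.
Solve for u:
  Using separation of variables u = X(x)G(τ):
  Eigenfunctions: sin(nx), n = 1, 2, 3, ...
  General solution: u(x, τ) = Σ c_n sin(nx) exp(-2n² τ)
  Matching u(x,0) = 3sin(x) term by term: c_1=3.
Hence u(x,τ) = 3exp(-2τ)sin(x).
Transform back: θ(x,τ) = exp(x)u(x,τ).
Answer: θ(x, τ) = 3exp(x)exp(-2τ)sin(x)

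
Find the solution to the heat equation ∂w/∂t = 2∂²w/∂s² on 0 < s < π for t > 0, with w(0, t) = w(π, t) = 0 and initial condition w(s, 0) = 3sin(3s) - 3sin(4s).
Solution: Separating variables: w = Σ c_n exp(-2n²t) sin(ns). From w(s,0) = 3sin(3s) - 3sin(4s): c_3=3, c_4=-3.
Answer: w(s, t) = 3exp(-18t)sin(3s) - 3exp(-32t)sin(4s)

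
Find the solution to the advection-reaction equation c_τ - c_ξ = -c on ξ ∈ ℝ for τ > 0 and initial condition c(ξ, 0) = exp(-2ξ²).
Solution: Substitute c = exp(-τ)u.
Then c_τ = exp(-τ)(u_τ - u), c_ξ = exp(-τ)u_ξ; substituting and dividing by exp(-τ), the lower-order terms cancel: u_τ - u_ξ = 0 (standard advection equation).
Data for u: u(ξ,0) = c(ξ,0) = exp(-2ξ²).
By characteristics (dξ/dτ = -1), u(ξ,τ) = f(ξ + τ) with f = u(·, 0).
So u(ξ,τ) = exp(-2(ξ + τ)²), and c(ξ,τ) = exp(-τ)u(ξ,τ).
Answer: c(ξ, τ) = exp(-τ)exp(-2(ξ + τ)²)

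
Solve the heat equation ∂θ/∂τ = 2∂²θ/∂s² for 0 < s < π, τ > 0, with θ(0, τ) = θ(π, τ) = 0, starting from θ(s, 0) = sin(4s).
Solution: Using separation of variables θ = X(s)G(τ):
Eigenfunctions: sin(ns), n = 1, 2, 3, ...
General solution: θ(s, τ) = Σ c_n sin(ns) exp(-2n² τ)
Matching θ(s,0) = sin(4s) term by term: c_4=1.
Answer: θ(s, τ) = exp(-32τ)sin(4s)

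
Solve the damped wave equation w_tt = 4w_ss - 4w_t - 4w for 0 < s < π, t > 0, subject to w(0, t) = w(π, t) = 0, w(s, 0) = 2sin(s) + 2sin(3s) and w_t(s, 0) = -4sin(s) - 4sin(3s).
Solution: Substitute w = exp(-2t)u, i.e. u = exp(2t)w.
By the product rule, w_t = exp(-2t)(u_t - 2u), w_tt = exp(-2t)(u_tt - 4u_t + 4u), w_ss = exp(-2t)u_ss.
Substituting into the PDE and dividing by exp(-2t): u_tt - 4u_t + 4u = 4u_ss - 4(u_t - 2u) - 4u.
The lower-order terms cancel, leaving the standard wave equation u_tt = 4u_ss.
Initial data for u: u(s,0) = w(s,0) = 2sin(s) + 2sin(3s); u_t(s,0) = w_t(s,0) + 2w(s,0) = 0. The boundary conditions carry over: u(0,t) = u(π,t) = 0.
Solve for u:
  Using separation of variables u = X(s)T(t):
  Eigenfunctions: sin(ns), n = 1, 2, 3, ...
  General solution: u(s, t) = Σ [A_n cos(2n t) + B_n sin(2n t)] sin(ns)
  From u(s,0) = 2sin(s) + 2sin(3s): A_1=2, A_3=2. From u_t(s,0) = 0: all B_n = 0.
Hence u(s,t) = 2sin(s)cos(2t) + 2sin(3s)cos(6t).
Transform back: w(s,t) = exp(-2t)u(s,t).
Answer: w(s, t) = 2exp(-2t)sin(s)cos(2t) + 2exp(-2t)sin(3s)cos(6t)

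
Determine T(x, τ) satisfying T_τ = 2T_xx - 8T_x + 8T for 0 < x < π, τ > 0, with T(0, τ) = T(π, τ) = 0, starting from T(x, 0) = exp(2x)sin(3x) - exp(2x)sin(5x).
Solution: Substitute T = exp(2x)u, i.e. u = exp(-2x)T.
By the product rule, T_x = exp(2x)(u_x + 2u), T_xx = exp(2x)(u_xx + 4u_x + 4u), T_τ = exp(2x)u_τ.
Substituting into the PDE and dividing by exp(2x): u_τ = 2(u_xx + 4u_x + 4u) - 8(u_x + 2u) + 8u.
The lower-order terms cancel, leaving the standard heat equation u_τ = 2u_xx.
Initial data for u: u(x,0) = exp(-2x)T(x,0) = sin(3x) - sin(5x). The boundary conditions carry over: u(0,τ) = u(π,τ) = 0.
Solve for u:
  Using separation of variables u = X(x)G(τ):
  Eigenfunctions: sin(nx), n = 1, 2, 3, ...
  General solution: u(x, τ) = Σ c_n sin(nx) exp(-2n² τ)
  Matching u(x,0) = sin(3x) - sin(5x) term by term: c_3=1, c_5=-1.
Hence u(x,τ) = exp(-18τ)sin(3x) - exp(-50τ)sin(5x).
Transform back: T(x,τ) = exp(2x)u(x,τ).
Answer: T(x, τ) = exp(2x)exp(-18τ)sin(3x) - exp(2x)exp(-50τ)sin(5x)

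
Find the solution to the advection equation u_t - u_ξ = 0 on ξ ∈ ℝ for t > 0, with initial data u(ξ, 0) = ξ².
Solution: By method of characteristics (waves move left with speed 1):
Along characteristics ξ + t = const, u is constant, so u(ξ,t) = f(ξ + t) with f = u(·, 0).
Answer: u(ξ, t) = t² + 2tξ + ξ²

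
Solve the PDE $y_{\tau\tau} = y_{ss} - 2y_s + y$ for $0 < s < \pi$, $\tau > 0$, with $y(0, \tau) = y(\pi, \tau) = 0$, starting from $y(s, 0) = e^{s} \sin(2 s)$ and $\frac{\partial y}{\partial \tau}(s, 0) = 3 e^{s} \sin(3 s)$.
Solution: Substitute $y = e^{s}u$, i.e. $u = e^{-s}y$.
By the product rule, $y_s = e^{s}(u_s + u)$, $y_{ss} = e^{s}(u_{ss} + 2u_s + u)$, $y_{\tau\tau} = e^{s}u_{\tau\tau}$.
Substituting into the PDE and dividing by $e^{s}$: $u_{\tau\tau} = (u_{ss} + 2u_s + u) - 2(u_s + u) + u$.
The lower-order terms cancel, leaving the standard wave equation $u_{\tau\tau} = u_{ss}$.
Initial data for $u$: $u(s,0) = e^{-s}y(s,0) = \sin(2 s)$; $u_{\tau}(s,0) = e^{-s}y_{\tau}(s,0) = 3 \sin(3 s)$. The boundary conditions carry over: $u(0,\tau) = u(\pi,\tau) = 0$.
Solve for $u$:
  Using separation of variables $u = X(s)T(\tau)$:
  Eigenfunctions: $\sin(ns)$, $n = 1, 2, 3, \ldots$
  General solution: $u(s, \tau) = \sum [A_n \cos(n \tau) + B_n \sin(n \tau)] \sin(ns)$
  From $u(s,0) = \sin(2 s)$: $A_2=1$. From $u_{\tau}(s,0) = 3 \sin(3 s)$, using $u_{\tau}(s,0) = \sum \omega_n B_n \sin(ns)$ with $\omega_n = n$: $B_3 = 3/3 = 1$.
Hence $u(s,\tau) = \sin(2 s) \cos(2 \tau) + \sin(3 s) \sin(3 \tau)$.
Transform back: $y(s,\tau) = e^{s}u(s,\tau)$.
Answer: $y(s, \tau) = e^{s} \sin(3 \tau) \sin(3 s) + e^{s} \sin(2 s) \cos(2 \tau)$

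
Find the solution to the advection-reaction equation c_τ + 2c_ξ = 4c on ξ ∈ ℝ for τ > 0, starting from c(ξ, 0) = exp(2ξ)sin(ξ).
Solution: Substitute c = exp(2ξ)u.
Then c_ξ = exp(2ξ)(u_ξ + 2u), c_τ = exp(2ξ)u_τ; substituting and dividing by exp(2ξ), the lower-order terms cancel: u_τ + 2u_ξ = 0 (standard advection equation).
Data for u: u(ξ,0) = exp(-2ξ)c(ξ,0) = sin(ξ).
By characteristics (dξ/dτ = 2), u(ξ,τ) = f(ξ - 2τ) with f = u(·, 0).
So u(ξ,τ) = sin(ξ - 2τ), and c(ξ,τ) = exp(2ξ)u(ξ,τ).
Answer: c(ξ, τ) = exp(2ξ)sin(ξ - 2τ)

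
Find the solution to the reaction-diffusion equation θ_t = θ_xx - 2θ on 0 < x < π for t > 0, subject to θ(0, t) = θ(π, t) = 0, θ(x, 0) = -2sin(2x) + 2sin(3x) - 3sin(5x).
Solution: Substitute θ = exp(-2t)u.
Then θ_t = exp(-2t)(u_t - 2u), θ_xx = exp(-2t)u_xx; substituting and dividing by exp(-2t), the lower-order terms cancel: u_t = u_xx (standard heat equation).
Data for u: u(x,0) = θ(x,0) = -2sin(2x) + 2sin(3x) - 3sin(5x). The boundary conditions carry over: u(0,t) = u(π,t) = 0.
Separating variables: u = Σ c_n exp(-n²t) sin(nx). From u(x,0) = -2sin(2x) + 2sin(3x) - 3sin(5x): c_2=-2, c_3=2, c_5=-3.
So u(x,t) = -2exp(-4t)sin(2x) + 2exp(-9t)sin(3x) - 3exp(-25t)sin(5x), and θ(x,t) = exp(-2t)u(x,t).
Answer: θ(x, t) = -2exp(-6t)sin(2x) + 2exp(-11t)sin(3x) - 3exp(-27t)sin(5x)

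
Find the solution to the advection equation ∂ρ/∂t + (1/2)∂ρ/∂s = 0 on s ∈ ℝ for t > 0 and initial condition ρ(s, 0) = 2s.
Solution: By method of characteristics (waves move right with speed 1/2):
Along characteristics s - (1/2)t = const, ρ is constant, so ρ(s,t) = f(s - (1/2)t) with f = ρ(·, 0).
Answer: ρ(s, t) = 2s - t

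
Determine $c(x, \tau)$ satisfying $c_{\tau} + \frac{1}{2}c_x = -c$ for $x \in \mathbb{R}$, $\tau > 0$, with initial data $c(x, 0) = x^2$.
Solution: Substitute $c = e^{-\tau}u$, i.e. $u = e^{\tau}c$.
By the product rule, $c_{\tau} = e^{-\tau}(u_{\tau} - u)$, $c_x = e^{-\tau}u_x$.
Substituting into the PDE and dividing by $e^{-\tau}$: $u_{\tau} - u + \frac{1}{2}u_x = -u$.
The lower-order terms cancel, leaving the standard advection equation $u_{\tau} + \frac{1}{2}u_x = 0$.
Initial data for $u$: $u(x,0) = c(x,0) = x^2$.
Solve for $u$:
  By method of characteristics (waves move right with speed 1/2):
  Along characteristics $x - \frac{1}{2}\tau =$ const, $u$ is constant, so $u(x,\tau) = f(x - \frac{1}{2}\tau)$ with $f = u( \cdot , 0)$.
Hence $u(x,\tau) = x^2 - x \tau + \frac{1}{4} \tau^2$.
Transform back: $c(x,\tau) = e^{-\tau}u(x,\tau)$.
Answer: $c(x, \tau) = \frac{1}{4} \tau^2 e^{-\tau} -  \tau x e^{-\tau} + x^2 e^{-\tau}$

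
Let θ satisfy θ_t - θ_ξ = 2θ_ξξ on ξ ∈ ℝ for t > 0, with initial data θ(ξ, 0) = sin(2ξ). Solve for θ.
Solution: Moving frame: η = ξ + t, σ = t, θ = u(η,σ), so θ_t = u_σ + u_η and θ_ξξ = u_ηη.
Hence θ_t - θ_ξ = u_σ and the PDE becomes the heat equation u_σ = 2u_ηη on η ∈ ℝ.
Initial data: u(η,0) = θ(η,0) = sin(2η). Each mode sin(nη) decays as exp(-2n²σ) on ℝ, so u(η,σ) = Σ c_n exp(-2n²σ) sin(nη) with c_2=1: u(η,σ) = exp(-8σ)sin(2η).
Substituting back: θ(ξ,t) = u(ξ + t, t).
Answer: θ(ξ, t) = exp(-8t)sin(2t + 2ξ)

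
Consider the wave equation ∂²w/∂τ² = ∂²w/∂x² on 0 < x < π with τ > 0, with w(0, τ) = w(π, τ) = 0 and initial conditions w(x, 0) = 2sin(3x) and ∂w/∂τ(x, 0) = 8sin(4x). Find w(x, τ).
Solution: Using separation of variables w = X(x)T(τ):
Eigenfunctions: sin(nx), n = 1, 2, 3, ...
General solution: w(x, τ) = Σ [A_n cos(n τ) + B_n sin(n τ)] sin(nx)
From w(x,0) = 2sin(3x): A_3=2. From w_τ(x,0) = 8sin(4x), using w_τ(x,0) = Σ ω_n B_n sin(nx) with ω_n = n: B_4 = 8/4 = 2.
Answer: w(x, τ) = 2sin(3x)cos(3τ) + 2sin(4x)sin(4τ)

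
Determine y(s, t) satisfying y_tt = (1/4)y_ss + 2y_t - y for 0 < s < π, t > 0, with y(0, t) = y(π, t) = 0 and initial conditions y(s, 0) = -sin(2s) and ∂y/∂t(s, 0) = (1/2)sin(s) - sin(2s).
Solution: Substitute y = exp(t)u, i.e. u = exp(-t)y.
By the product rule, y_t = exp(t)(u_t + u), y_tt = exp(t)(u_tt + 2u_t + u), y_ss = exp(t)u_ss.
Substituting into the PDE and dividing by exp(t): u_tt + 2u_t + u = (1/4)u_ss + 2(u_t + u) - u.
The lower-order terms cancel, leaving the standard wave equation u_tt = (1/4)u_ss.
Initial data for u: u(s,0) = y(s,0) = -sin(2s); u_t(s,0) = y_t(s,0) - y(s,0) = (1/2)sin(s). The boundary conditions carry over: u(0,t) = u(π,t) = 0.
Solve for u:
  Using separation of variables u = X(s)T(t):
  Eigenfunctions: sin(ns), n = 1, 2, 3, ...
  General solution: u(s, t) = Σ [A_n cos(n t/2) + B_n sin(n t/2)] sin(ns)
  From u(s,0) = -sin(2s): A_2=-1. From u_t(s,0) = (1/2)sin(s), using u_t(s,0) = Σ ω_n B_n sin(ns) with ω_n = n/2: B_1 = (1/2)/(1/2) = 1.
Hence u(s,t) = sin(s)sin(t/2) - sin(2s)cos(t).
Transform back: y(s,t) = exp(t)u(s,t).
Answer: y(s, t) = exp(t)sin(s)sin(t/2) - exp(t)sin(2s)cos(t)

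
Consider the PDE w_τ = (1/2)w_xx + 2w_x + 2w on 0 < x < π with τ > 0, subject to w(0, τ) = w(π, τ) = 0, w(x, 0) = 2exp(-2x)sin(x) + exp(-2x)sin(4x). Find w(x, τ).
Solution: Substitute w = exp(-2x)u, i.e. u = exp(2x)w.
By the product rule, w_x = exp(-2x)(u_x - 2u), w_xx = exp(-2x)(u_xx - 4u_x + 4u), w_τ = exp(-2x)u_τ.
Substituting into the PDE and dividing by exp(-2x): u_τ = (1/2)(u_xx - 4u_x + 4u) + 2(u_x - 2u) + 2u.
The lower-order terms cancel, leaving the standard heat equation u_τ = (1/2)u_xx.
Initial data for u: u(x,0) = exp(2x)w(x,0) = 2sin(x) + sin(4x). The boundary conditions carry over: u(0,τ) = u(π,τ) = 0.
Solve for u:
  Using separation of variables u = X(x)T(τ):
  Eigenfunctions: sin(nx), n = 1, 2, 3, ...
  General solution: u(x, τ) = Σ c_n sin(nx) exp(-n² τ/2)
  Matching u(x,0) = 2sin(x) + sin(4x) term by term: c_1=2, c_4=1.
Hence u(x,τ) = exp(-8τ)sin(4x) + 2exp(-τ/2)sin(x).
Transform back: w(x,τ) = exp(-2x)u(x,τ).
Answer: w(x, τ) = exp(-2x)exp(-8τ)sin(4x) + 2exp(-2x)exp(-τ/2)sin(x)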